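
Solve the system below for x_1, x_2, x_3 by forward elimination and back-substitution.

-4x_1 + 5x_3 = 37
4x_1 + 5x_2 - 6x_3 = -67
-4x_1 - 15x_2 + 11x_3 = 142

Forward elimination on [A|b]:
R2 <- R2 - (-1)*R1:  [   0    5   -1  -30 ]
R3 <- R3 - (1)*R1:  [   0  -15    6  105 ]
R3 <- R3 - (-3)*R2:  [  0   0   3  15 ]
Row echelon form:
[ -4  0   5  |   37 ]
[  0  5  -1  |  -30 ]
[  0  0   3  |   15 ]
Back-substitution:
x_3 = (15) / 3 = 5
x_2 = (-30 - (-1)*(5)) / 5 = -5
x_1 = (37 - (5)*(5)) / -4 = -3

(-3, -5, 5)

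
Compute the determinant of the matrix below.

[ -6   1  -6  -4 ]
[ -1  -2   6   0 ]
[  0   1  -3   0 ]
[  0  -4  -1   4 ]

det(A) = 64

Forward elimination:
R2 <- R2 - (1/6)*R1:  [     0  -13/6      7    2/3 ]
R3 <- R3 - (-6/13)*R2:  [    0     0  3/13  4/13 ]
R4 <- R4 - (24/13)*R2:  [       0        0  -181/13    36/13 ]
R4 <- R4 - (-181/3)*R3:  [    0     0     0  64/3 ]
Upper-triangular form:
[ -6      1    -6    -4 ]
[  0  -13/6     7   2/3 ]
[  0      0  3/13  4/13 ]
[  0      0     0  64/3 ]
det(A) = (-1)^0 * (-6) * (-13/6) * (3/13) * (64/3) = 64  (0 row swaps -> sign +1)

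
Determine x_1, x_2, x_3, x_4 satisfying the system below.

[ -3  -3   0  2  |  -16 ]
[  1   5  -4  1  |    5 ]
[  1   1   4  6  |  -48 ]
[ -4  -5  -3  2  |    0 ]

Forward elimination on [A|b]:
R2 <- R2 - (-1/3)*R1:  [    0     4    -4   5/3  -1/3 ]
R3 <- R3 - (-1/3)*R1:  [      0       0       4    20/3  -160/3 ]
R4 <- R4 - (4/3)*R1:  [    0    -1    -3  -2/3  64/3 ]
R4 <- R4 - (-1/4)*R2:  [    0     0    -4  -1/4  85/4 ]
R4 <- R4 - (-1)*R3:  [       0        0        0    77/12  -385/12 ]
Row echelon form:
[ -3  -3   0      2  |      -16 ]
[  0   4  -4    5/3  |     -1/3 ]
[  0   0   4   20/3  |   -160/3 ]
[  0   0   0  77/12  |  -385/12 ]
Back-substitution:
x_4 = (-385/12) / (77/12) = -5
x_3 = (-160/3 - (20/3)*(-5)) / 4 = -5
x_2 = (-1/3 - (-4)*(-5) - (5/3)*(-5)) / 4 = -3
x_1 = (-16 - (-3)*(-3) - (2)*(-5)) / -3 = 5

(5, -3, -5, -5)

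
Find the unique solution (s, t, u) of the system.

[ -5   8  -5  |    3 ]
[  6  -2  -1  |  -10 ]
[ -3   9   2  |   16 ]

Forward elimination on [A|b]:
R2 <- R2 - (-6/5)*R1:  [     0   38/5     -7  -32/5 ]
R3 <- R3 - (3/5)*R1:  [    0  21/5     5  71/5 ]
R3 <- R3 - (21/38)*R2:  [      0       0  337/38  337/19 ]
Row echelon form:
[ -5     8      -5  |       3 ]
[  0  38/5      -7  |   -32/5 ]
[  0     0  337/38  |  337/19 ]
Back-substitution:
u = (337/19) / (337/38) = 2
t = (-32/5 - (-7)*(2)) / (38/5) = 1
s = (3 - (8)*(1) - (-5)*(2)) / -5 = -1

(-1, 1, 2)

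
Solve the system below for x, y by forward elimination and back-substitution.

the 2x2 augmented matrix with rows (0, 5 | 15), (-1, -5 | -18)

Forward elimination on [A|b]:
R1 <-> R2   (pivot in column 1 was zero)
[ -1  -5  -18 ]
[  0   5   15 ]
Row echelon form:
[ -1  -5  |  -18 ]
[  0   5  |   15 ]
Back-substitution:
y = (15) / 5 = 3
x = (-18 - (-5)*(3)) / -1 = 3

(3, 3)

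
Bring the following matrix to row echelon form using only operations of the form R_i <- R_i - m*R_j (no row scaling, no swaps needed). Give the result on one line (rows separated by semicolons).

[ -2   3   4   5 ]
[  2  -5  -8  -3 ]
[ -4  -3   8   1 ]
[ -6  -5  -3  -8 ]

REF = [-2 3 4 5; 0 -2 -4 2; 0 0 18 -18; 0 0 0 -24]

Forward elimination:
R2 <- R2 - (-1)*R1:  [  0  -2  -4   2 ]
R3 <- R3 - (2)*R1:  [  0  -9   0  -9 ]
R4 <- R4 - (3)*R1:  [   0  -14  -15  -23 ]
R3 <- R3 - (9/2)*R2:  [   0    0   18  -18 ]
R4 <- R4 - (7)*R2:  [   0    0   13  -37 ]
R4 <- R4 - (13/18)*R3:  [   0    0    0  -24 ]
Row echelon form:
[ -2   3   4    5 ]
[  0  -2  -4    2 ]
[  0   0  18  -18 ]
[  0   0   0  -24 ]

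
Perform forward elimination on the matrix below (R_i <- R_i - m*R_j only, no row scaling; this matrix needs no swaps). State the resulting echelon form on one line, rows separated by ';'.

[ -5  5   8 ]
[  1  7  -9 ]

Forward elimination:
R2 <- R2 - (-1/5)*R1:  [     0      8  -37/5 ]
Row echelon form:
[ -5  5      8 ]
[  0  8  -37/5 ]

REF = [-5 5 8; 0 8 -37/5]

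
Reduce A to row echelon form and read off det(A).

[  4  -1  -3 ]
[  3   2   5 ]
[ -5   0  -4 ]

det(A) = -49

Forward elimination:
R2 <- R2 - (3/4)*R1:  [    0  11/4  29/4 ]
R3 <- R3 - (-5/4)*R1:  [     0   -5/4  -31/4 ]
R3 <- R3 - (-5/11)*R2:  [      0       0  -49/11 ]
Upper-triangular form:
[ 4    -1      -3 ]
[ 0  11/4    29/4 ]
[ 0     0  -49/11 ]
det(A) = (-1)^0 * (4) * (11/4) * (-49/11) = -49  (0 row swaps -> sign +1)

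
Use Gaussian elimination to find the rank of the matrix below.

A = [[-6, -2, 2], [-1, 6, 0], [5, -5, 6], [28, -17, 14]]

Row reduction:
R2 <- R2 - (1/6)*R1:  [    0  19/3  -1/3 ]
R3 <- R3 - (-5/6)*R1:  [     0  -20/3   23/3 ]
R4 <- R4 - (-14/3)*R1:  [     0  -79/3   70/3 ]
R3 <- R3 - (-20/19)*R2:  [      0       0  139/19 ]
R4 <- R4 - (-79/19)*R2:  [      0       0  417/19 ]
R4 <- R4 - (3)*R3:  [ 0  0  0 ]
Row echelon form:
[ -6    -2       2 ]
[  0  19/3    -1/3 ]
[  0     0  139/19 ]
[  0     0       0 ]
Nonzero rows / pivot columns: 3

rank(A) = 3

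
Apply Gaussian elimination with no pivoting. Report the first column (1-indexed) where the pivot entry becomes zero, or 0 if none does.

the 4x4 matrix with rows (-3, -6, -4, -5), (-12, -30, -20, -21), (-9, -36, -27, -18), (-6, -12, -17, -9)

first zero-pivot column = 0

Naive forward elimination:
R2 <- R2 - (4)*R1:  [  0  -6  -4  -1 ]
R3 <- R3 - (3)*R1:  [   0  -18  -15   -3 ]
R4 <- R4 - (2)*R1:  [  0   0  -9   1 ]
R3 <- R3 - (3)*R2:  [  0   0  -3   0 ]
R4 <- R4 - (3)*R3:  [ 0  0  0  1 ]
All pivots nonzero; naive elimination completes without hitting a zero pivot.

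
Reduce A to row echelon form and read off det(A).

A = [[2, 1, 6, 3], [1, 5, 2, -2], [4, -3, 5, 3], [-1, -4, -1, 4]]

Forward elimination:
R2 <- R2 - (1/2)*R1:  [    0   9/2    -1  -7/2 ]
R3 <- R3 - (2)*R1:  [  0  -5  -7  -3 ]
R4 <- R4 - (-1/2)*R1:  [    0  -7/2     2  11/2 ]
R3 <- R3 - (-10/9)*R2:  [     0      0  -73/9  -62/9 ]
R4 <- R4 - (-7/9)*R2:  [    0     0  11/9  25/9 ]
R4 <- R4 - (-11/73)*R3:  [      0       0       0  127/73 ]
Upper-triangular form:
[ 2    1      6       3 ]
[ 0  9/2     -1    -7/2 ]
[ 0    0  -73/9   -62/9 ]
[ 0    0      0  127/73 ]
det(A) = (-1)^0 * (2) * (9/2) * (-73/9) * (127/73) = -127  (0 row swaps -> sign +1)

det(A) = -127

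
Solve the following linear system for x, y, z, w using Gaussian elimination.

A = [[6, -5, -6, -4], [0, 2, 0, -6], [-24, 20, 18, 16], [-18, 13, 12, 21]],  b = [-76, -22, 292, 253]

(-4, 4, 2, 5)

Forward elimination on [A|b]:
R3 <- R3 - (-4)*R1:  [   0    0   -6    0  -12 ]
R4 <- R4 - (-3)*R1:  [  0  -2  -6   9  25 ]
R4 <- R4 - (-1)*R2:  [  0   0  -6   3   3 ]
R4 <- R4 - (1)*R3:  [  0   0   0   3  15 ]
Row echelon form:
[ 6  -5  -6  -4  |  -76 ]
[ 0   2   0  -6  |  -22 ]
[ 0   0  -6   0  |  -12 ]
[ 0   0   0   3  |   15 ]
Back-substitution:
w = (15) / 3 = 5
z = (-12) / -6 = 2
y = (-22 - (-6)*(5)) / 2 = 4
x = (-76 - (-5)*(4) - (-6)*(2) - (-4)*(5)) / 6 = -4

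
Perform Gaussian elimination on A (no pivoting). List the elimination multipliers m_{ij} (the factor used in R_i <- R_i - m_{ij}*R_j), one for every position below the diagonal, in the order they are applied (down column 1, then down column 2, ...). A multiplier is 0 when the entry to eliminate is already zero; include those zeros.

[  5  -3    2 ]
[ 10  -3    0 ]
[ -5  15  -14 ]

multipliers: 2, -1, 4

Forward elimination:
R2 <- R2 - (2)*R1:  [  0   3  -4 ]
R3 <- R3 - (-1)*R1:  [   0   12  -12 ]
R3 <- R3 - (4)*R2:  [ 0  0  4 ]
Multipliers (in order of application): m_{21} = 2, m_{31} = -1, m_{32} = 4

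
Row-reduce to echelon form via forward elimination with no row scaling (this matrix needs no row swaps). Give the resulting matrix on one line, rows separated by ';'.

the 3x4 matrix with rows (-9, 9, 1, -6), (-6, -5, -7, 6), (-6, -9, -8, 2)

REF = [-9 9 1 -6; 0 -11 -23/3 10; 0 0 59/33 -84/11]

Forward elimination:
R2 <- R2 - (2/3)*R1:  [     0    -11  -23/3     10 ]
R3 <- R3 - (2/3)*R1:  [     0    -15  -26/3      6 ]
R3 <- R3 - (15/11)*R2:  [      0       0   59/33  -84/11 ]
Row echelon form:
[ -9    9      1      -6 ]
[  0  -11  -23/3      10 ]
[  0    0  59/33  -84/11 ]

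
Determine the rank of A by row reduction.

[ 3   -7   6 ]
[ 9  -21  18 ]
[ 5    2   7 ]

rank(A) = 2

Row reduction:
R2 <- R2 - (3)*R1:  [ 0  0  0 ]
R3 <- R3 - (5/3)*R1:  [    0  41/3    -3 ]
R2 <-> R3   (pivot in column 2 was zero)
[ 3    -7   6 ]
[ 0  41/3  -3 ]
[ 0     0   0 ]
Row echelon form:
[ 3    -7   6 ]
[ 0  41/3  -3 ]
[ 0     0   0 ]
Nonzero rows / pivot columns: 2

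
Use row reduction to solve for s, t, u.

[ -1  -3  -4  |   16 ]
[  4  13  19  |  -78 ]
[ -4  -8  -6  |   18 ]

(1, 1, -5)

Forward elimination on [A|b]:
R2 <- R2 - (-4)*R1:  [   0    1    3  -14 ]
R3 <- R3 - (4)*R1:  [   0    4   10  -46 ]
R3 <- R3 - (4)*R2:  [  0   0  -2  10 ]
Row echelon form:
[ -1  -3  -4  |   16 ]
[  0   1   3  |  -14 ]
[  0   0  -2  |   10 ]
Back-substitution:
u = (10) / -2 = -5
t = (-14 - (3)*(-5)) / 1 = 1
s = (16 - (-3)*(1) - (-4)*(-5)) / -1 = 1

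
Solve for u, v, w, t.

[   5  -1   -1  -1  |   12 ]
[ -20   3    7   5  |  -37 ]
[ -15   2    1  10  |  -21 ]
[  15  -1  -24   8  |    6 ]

(5, 5, 4, 4)

Forward elimination on [A|b]:
R2 <- R2 - (-4)*R1:  [  0  -1   3   1  11 ]
R3 <- R3 - (-3)*R1:  [  0  -1  -2   7  15 ]
R4 <- R4 - (3)*R1:  [   0    2  -21   11  -30 ]
R3 <- R3 - (1)*R2:  [  0   0  -5   6   4 ]
R4 <- R4 - (-2)*R2:  [   0    0  -15   13   -8 ]
R4 <- R4 - (3)*R3:  [   0    0    0   -5  -20 ]
Row echelon form:
[ 5  -1  -1  -1  |   12 ]
[ 0  -1   3   1  |   11 ]
[ 0   0  -5   6  |    4 ]
[ 0   0   0  -5  |  -20 ]
Back-substitution:
t = (-20) / -5 = 4
w = (4 - (6)*(4)) / -5 = 4
v = (11 - (3)*(4) - (1)*(4)) / -1 = 5
u = (12 - (-1)*(5) - (-1)*(4) - (-1)*(4)) / 5 = 5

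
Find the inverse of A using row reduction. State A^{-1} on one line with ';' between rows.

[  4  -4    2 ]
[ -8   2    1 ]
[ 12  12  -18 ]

inverse = [-1/2 -1/2 -1/12; -11/8 -1 -5/24; -5/4 -1 -1/4]

Gauss-Jordan on [A | I]:
R1 <- (1/4)*R1:  [   1   -1  1/2  |  1/4    0    0 ]
R2 <- R2 - (-8)*R1:  [  0  -6   5  |   2   1   0 ]
R3 <- R3 - (12)*R1:  [   0   24  -24  |   -3    0    1 ]
R2 <- (1/-6)*R2:  [    0     1  -5/6  |  -1/3  -1/6     0 ]
R1 <- R1 - (-1)*R2:  [     1      0   -1/3  |  -1/12   -1/6      0 ]
R3 <- R3 - (24)*R2:  [  0   0  -4  |   5   4   1 ]
R3 <- (1/-4)*R3:  [    0     0     1  |  -5/4    -1  -1/4 ]
R1 <- R1 - (-1/3)*R3:  [     1      0      0  |   -1/2   -1/2  -1/12 ]
R2 <- R2 - (-5/6)*R3:  [     0      1      0  |  -11/8     -1  -5/24 ]
Right block of [I | A^{-1}] is the inverse:
[  -1/2  -1/2  -1/12 ]
[ -11/8    -1  -5/24 ]
[  -5/4    -1   -1/4 ]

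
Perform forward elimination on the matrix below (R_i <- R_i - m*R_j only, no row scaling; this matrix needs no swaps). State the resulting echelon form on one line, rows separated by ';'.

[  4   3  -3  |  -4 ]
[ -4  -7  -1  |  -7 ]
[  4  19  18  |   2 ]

Forward elimination:
R2 <- R2 - (-1)*R1:  [   0   -4   -4  -11 ]
R3 <- R3 - (1)*R1:  [  0  16  21   6 ]
R3 <- R3 - (-4)*R2:  [   0    0    5  -38 ]
Row echelon form:
[ 4   3  -3  |   -4 ]
[ 0  -4  -4  |  -11 ]
[ 0   0   5  |  -38 ]

REF = [4 3 -3 -4; 0 -4 -4 -11; 0 0 5 -38]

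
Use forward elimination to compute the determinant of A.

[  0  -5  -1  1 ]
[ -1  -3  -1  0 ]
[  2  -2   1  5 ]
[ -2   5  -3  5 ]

Forward elimination:
R1 <-> R2   (pivot in column 1 was zero)
[ -1  -3  -1  0 ]
[  0  -5  -1  1 ]
[  2  -2   1  5 ]
[ -2   5  -3  5 ]
R3 <- R3 - (-2)*R1:  [  0  -8  -1   5 ]
R4 <- R4 - (2)*R1:  [  0  11  -1   5 ]
R3 <- R3 - (8/5)*R2:  [    0     0   3/5  17/5 ]
R4 <- R4 - (-11/5)*R2:  [     0      0  -16/5   36/5 ]
R4 <- R4 - (-16/3)*R3:  [    0     0     0  76/3 ]
Upper-triangular form:
[ -1  -3   -1     0 ]
[  0  -5   -1     1 ]
[  0   0  3/5  17/5 ]
[  0   0    0  76/3 ]
det(A) = (-1)^1 * (-1) * (-5) * (3/5) * (76/3) = -76  (1 row swap -> sign -1)

det(A) = -76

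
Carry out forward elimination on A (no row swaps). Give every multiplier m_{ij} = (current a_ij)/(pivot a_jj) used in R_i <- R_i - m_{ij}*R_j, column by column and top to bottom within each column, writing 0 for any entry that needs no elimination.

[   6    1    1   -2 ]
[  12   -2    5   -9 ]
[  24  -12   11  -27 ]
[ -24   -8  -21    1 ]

Forward elimination:
R2 <- R2 - (2)*R1:  [  0  -4   3  -5 ]
R3 <- R3 - (4)*R1:  [   0  -16    7  -19 ]
R4 <- R4 - (-4)*R1:  [   0   -4  -17   -7 ]
R3 <- R3 - (4)*R2:  [  0   0  -5   1 ]
R4 <- R4 - (1)*R2:  [   0    0  -20   -2 ]
R4 <- R4 - (4)*R3:  [  0   0   0  -6 ]
Multipliers (in order of application): m_{21} = 2, m_{31} = 4, m_{41} = -4, m_{32} = 4, m_{42} = 1, m_{43} = 4

multipliers: 2, 4, -4, 4, 1, 4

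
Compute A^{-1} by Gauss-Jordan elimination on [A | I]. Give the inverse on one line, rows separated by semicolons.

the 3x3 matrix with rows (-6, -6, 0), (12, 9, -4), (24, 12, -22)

Gauss-Jordan on [A | I]:
R1 <- (1/-6)*R1:  [    1     1     0  |  -1/6     0     0 ]
R2 <- R2 - (12)*R1:  [  0  -3  -4  |   2   1   0 ]
R3 <- R3 - (24)*R1:  [   0  -12  -22  |    4    0    1 ]
R2 <- (1/-3)*R2:  [    0     1   4/3  |  -2/3  -1/3     0 ]
R1 <- R1 - (1)*R2:  [    1     0  -4/3  |   1/2   1/3     0 ]
R3 <- R3 - (-12)*R2:  [  0   0  -6  |  -4  -4   1 ]
R3 <- (1/-6)*R3:  [    0     0     1  |   2/3   2/3  -1/6 ]
R1 <- R1 - (-4/3)*R3:  [     1      0      0  |  25/18   11/9   -2/9 ]
R2 <- R2 - (4/3)*R3:  [     0      1      0  |  -14/9  -11/9    2/9 ]
Right block of [I | A^{-1}] is the inverse:
[ 25/18   11/9  -2/9 ]
[ -14/9  -11/9   2/9 ]
[   2/3    2/3  -1/6 ]

inverse = [25/18 11/9 -2/9; -14/9 -11/9 2/9; 2/3 2/3 -1/6]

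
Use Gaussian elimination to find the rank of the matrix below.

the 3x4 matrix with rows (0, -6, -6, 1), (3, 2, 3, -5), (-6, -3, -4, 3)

rank(A) = 3

Row reduction:
R1 <-> R2   (pivot in column 1 was zero)
[  3   2   3  -5 ]
[  0  -6  -6   1 ]
[ -6  -3  -4   3 ]
R3 <- R3 - (-2)*R1:  [  0   1   2  -7 ]
R3 <- R3 - (-1/6)*R2:  [     0      0      1  -41/6 ]
Row echelon form:
[ 3   2   3     -5 ]
[ 0  -6  -6      1 ]
[ 0   0   1  -41/6 ]
Nonzero rows / pivot columns: 3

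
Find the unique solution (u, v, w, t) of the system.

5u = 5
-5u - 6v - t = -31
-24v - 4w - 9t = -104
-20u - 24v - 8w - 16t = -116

(1, 5, 5, -4)

Forward elimination on [A|b]:
R2 <- R2 - (-1)*R1:  [   0   -6    0   -1  -26 ]
R4 <- R4 - (-4)*R1:  [   0  -24   -8  -16  -96 ]
R3 <- R3 - (4)*R2:  [  0   0  -4  -5   0 ]
R4 <- R4 - (4)*R2:  [   0    0   -8  -12    8 ]
R4 <- R4 - (2)*R3:  [  0   0   0  -2   8 ]
Row echelon form:
[ 5   0   0   0  |    5 ]
[ 0  -6   0  -1  |  -26 ]
[ 0   0  -4  -5  |    0 ]
[ 0   0   0  -2  |    8 ]
Back-substitution:
t = (8) / -2 = -4
w = (0 - (-5)*(-4)) / -4 = 5
v = (-26 - (-1)*(-4)) / -6 = 5
u = (5) / 5 = 1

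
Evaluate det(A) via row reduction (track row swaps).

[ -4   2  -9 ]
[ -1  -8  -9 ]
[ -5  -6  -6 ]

det(A) = 408

Forward elimination:
R2 <- R2 - (1/4)*R1:  [     0  -17/2  -27/4 ]
R3 <- R3 - (5/4)*R1:  [     0  -17/2   21/4 ]
R3 <- R3 - (1)*R2:  [  0   0  12 ]
Upper-triangular form:
[ -4      2     -9 ]
[  0  -17/2  -27/4 ]
[  0      0     12 ]
det(A) = (-1)^0 * (-4) * (-17/2) * (12) = 408  (0 row swaps -> sign +1)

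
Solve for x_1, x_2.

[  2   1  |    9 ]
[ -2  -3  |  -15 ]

Forward elimination on [A|b]:
R2 <- R2 - (-1)*R1:  [  0  -2  -6 ]
Row echelon form:
[ 2   1  |   9 ]
[ 0  -2  |  -6 ]
Back-substitution:
x_2 = (-6) / -2 = 3
x_1 = (9 - (1)*(3)) / 2 = 3

(3, 3)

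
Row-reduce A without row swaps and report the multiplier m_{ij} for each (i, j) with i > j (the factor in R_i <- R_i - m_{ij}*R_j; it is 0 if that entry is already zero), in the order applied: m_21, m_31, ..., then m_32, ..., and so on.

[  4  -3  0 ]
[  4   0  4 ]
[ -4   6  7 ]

Forward elimination:
R2 <- R2 - (1)*R1:  [ 0  3  4 ]
R3 <- R3 - (-1)*R1:  [ 0  3  7 ]
R3 <- R3 - (1)*R2:  [ 0  0  3 ]
Multipliers (in order of application): m_{21} = 1, m_{31} = -1, m_{32} = 1

multipliers: 1, -1, 1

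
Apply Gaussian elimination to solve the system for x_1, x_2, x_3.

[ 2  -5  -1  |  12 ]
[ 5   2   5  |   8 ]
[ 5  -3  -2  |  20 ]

(3, -1, -1)

Forward elimination on [A|b]:
R2 <- R2 - (5/2)*R1:  [    0  29/2  15/2   -22 ]
R3 <- R3 - (5/2)*R1:  [    0  19/2   1/2   -10 ]
R3 <- R3 - (19/29)*R2:  [       0        0  -128/29   128/29 ]
Row echelon form:
[ 2    -5       -1  |      12 ]
[ 0  29/2     15/2  |     -22 ]
[ 0     0  -128/29  |  128/29 ]
Back-substitution:
x_3 = (128/29) / (-128/29) = -1
x_2 = (-22 - (15/2)*(-1)) / (29/2) = -1
x_1 = (12 - (-5)*(-1) - (-1)*(-1)) / 2 = 3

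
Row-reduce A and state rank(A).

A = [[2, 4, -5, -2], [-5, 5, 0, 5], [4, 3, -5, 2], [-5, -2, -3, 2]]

rank(A) = 4

Row reduction:
R2 <- R2 - (-5/2)*R1:  [     0     15  -25/2      0 ]
R3 <- R3 - (2)*R1:  [  0  -5   5   6 ]
R4 <- R4 - (-5/2)*R1:  [     0      8  -31/2     -3 ]
R3 <- R3 - (-1/3)*R2:  [   0    0  5/6    6 ]
R4 <- R4 - (8/15)*R2:  [     0      0  -53/6     -3 ]
R4 <- R4 - (-53/5)*R3:  [     0      0      0  303/5 ]
Row echelon form:
[ 2   4     -5     -2 ]
[ 0  15  -25/2      0 ]
[ 0   0    5/6      6 ]
[ 0   0      0  303/5 ]
Nonzero rows / pivot columns: 4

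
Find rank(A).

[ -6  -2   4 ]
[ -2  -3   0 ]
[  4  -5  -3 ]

Row reduction:
R2 <- R2 - (1/3)*R1:  [    0  -7/3  -4/3 ]
R3 <- R3 - (-2/3)*R1:  [     0  -19/3   -1/3 ]
R3 <- R3 - (19/7)*R2:  [    0     0  23/7 ]
Row echelon form:
[ -6    -2     4 ]
[  0  -7/3  -4/3 ]
[  0     0  23/7 ]
Nonzero rows / pivot columns: 3

rank(A) = 3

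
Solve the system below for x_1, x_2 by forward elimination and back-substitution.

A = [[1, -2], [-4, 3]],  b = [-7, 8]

(1, 4)

Forward elimination on [A|b]:
R2 <- R2 - (-4)*R1:  [   0   -5  -20 ]
Row echelon form:
[ 1  -2  |   -7 ]
[ 0  -5  |  -20 ]
Back-substitution:
x_2 = (-20) / -5 = 4
x_1 = (-7 - (-2)*(4)) / 1 = 1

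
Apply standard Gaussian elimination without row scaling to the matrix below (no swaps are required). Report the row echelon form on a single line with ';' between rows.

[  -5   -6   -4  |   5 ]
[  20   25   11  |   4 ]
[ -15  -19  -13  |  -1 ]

REF = [-5 -6 -4 5; 0 1 -5 24; 0 0 -6 8]

Forward elimination:
R2 <- R2 - (-4)*R1:  [  0   1  -5  24 ]
R3 <- R3 - (3)*R1:  [   0   -1   -1  -16 ]
R3 <- R3 - (-1)*R2:  [  0   0  -6   8 ]
Row echelon form:
[ -5  -6  -4  |   5 ]
[  0   1  -5  |  24 ]
[  0   0  -6  |   8 ]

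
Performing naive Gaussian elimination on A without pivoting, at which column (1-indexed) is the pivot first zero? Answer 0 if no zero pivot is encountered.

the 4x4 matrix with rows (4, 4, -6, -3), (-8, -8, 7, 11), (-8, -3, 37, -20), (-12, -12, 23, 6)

first zero-pivot column = 2

Naive forward elimination:
R2 <- R2 - (-2)*R1:  [  0   0  -5   5 ]
R3 <- R3 - (-2)*R1:  [   0    5   25  -26 ]
R4 <- R4 - (-3)*R1:  [  0   0   5  -3 ]
Matrix at this point:
[ 4  4  -6   -3 ]
[ 0  0  -5    5 ]
[ 0  5  25  -26 ]
[ 0  0   5   -3 ]
Pivot entry (2,2) is zero but row 3 has 5 in column 2 -> naive elimination stops; a row interchange (e.g. R2 <-> R3) would be required here.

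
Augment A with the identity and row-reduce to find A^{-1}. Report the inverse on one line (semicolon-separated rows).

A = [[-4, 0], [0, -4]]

Gauss-Jordan on [A | I]:
R1 <- (1/-4)*R1:  [    1     0  |  -1/4     0 ]
R2 <- (1/-4)*R2:  [    0     1  |     0  -1/4 ]
Right block of [I | A^{-1}] is the inverse:
[ -1/4     0 ]
[    0  -1/4 ]

inverse = [-1/4 0; 0 -1/4]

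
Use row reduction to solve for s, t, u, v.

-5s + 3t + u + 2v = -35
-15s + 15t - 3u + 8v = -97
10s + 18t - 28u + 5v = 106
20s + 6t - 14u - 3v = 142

(5, -1, -3, -2)

Forward elimination on [A|b]:
R2 <- R2 - (3)*R1:  [  0   6  -6   2   8 ]
R3 <- R3 - (-2)*R1:  [   0   24  -26    9   36 ]
R4 <- R4 - (-4)*R1:  [   0   18  -10    5    2 ]
R3 <- R3 - (4)*R2:  [  0   0  -2   1   4 ]
R4 <- R4 - (3)*R2:  [   0    0    8   -1  -22 ]
R4 <- R4 - (-4)*R3:  [  0   0   0   3  -6 ]
Row echelon form:
[ -5  3   1  2  |  -35 ]
[  0  6  -6  2  |    8 ]
[  0  0  -2  1  |    4 ]
[  0  0   0  3  |   -6 ]
Back-substitution:
v = (-6) / 3 = -2
u = (4 - (1)*(-2)) / -2 = -3
t = (8 - (-6)*(-3) - (2)*(-2)) / 6 = -1
s = (-35 - (3)*(-1) - (1)*(-3) - (2)*(-2)) / -5 = 5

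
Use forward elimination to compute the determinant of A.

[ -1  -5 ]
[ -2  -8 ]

det(A) = -2

Forward elimination:
R2 <- R2 - (2)*R1:  [ 0  2 ]
Upper-triangular form:
[ -1  -5 ]
[  0   2 ]
det(A) = (-1)^0 * (-1) * (2) = -2  (0 row swaps -> sign +1)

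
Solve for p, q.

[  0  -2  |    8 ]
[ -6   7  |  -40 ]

Forward elimination on [A|b]:
R1 <-> R2   (pivot in column 1 was zero)
[ -6   7  -40 ]
[  0  -2    8 ]
Row echelon form:
[ -6   7  |  -40 ]
[  0  -2  |    8 ]
Back-substitution:
q = (8) / -2 = -4
p = (-40 - (7)*(-4)) / -6 = 2

(2, -4)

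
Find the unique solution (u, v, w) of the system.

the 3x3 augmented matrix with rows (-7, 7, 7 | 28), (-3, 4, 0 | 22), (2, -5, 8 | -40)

(-2, 4, -2)

Forward elimination on [A|b]:
R2 <- R2 - (3/7)*R1:  [  0   1  -3  10 ]
R3 <- R3 - (-2/7)*R1:  [   0   -3   10  -32 ]
R3 <- R3 - (-3)*R2:  [  0   0   1  -2 ]
Row echelon form:
[ -7  7   7  |  28 ]
[  0  1  -3  |  10 ]
[  0  0   1  |  -2 ]
Back-substitution:
w = (-2) / 1 = -2
v = (10 - (-3)*(-2)) / 1 = 4
u = (28 - (7)*(4) - (7)*(-2)) / -7 = -2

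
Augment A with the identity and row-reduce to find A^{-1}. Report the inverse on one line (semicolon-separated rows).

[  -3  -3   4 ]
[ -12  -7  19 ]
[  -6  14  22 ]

Gauss-Jordan on [A | I]:
R1 <- (1/-3)*R1:  [    1     1  -4/3  |  -1/3     0     0 ]
R2 <- R2 - (-12)*R1:  [  0   5   3  |  -4   1   0 ]
R3 <- R3 - (-6)*R1:  [  0  20  14  |  -2   0   1 ]
R2 <- (1/5)*R2:  [    0     1   3/5  |  -4/5   1/5     0 ]
R1 <- R1 - (1)*R2:  [      1       0  -29/15  |    7/15    -1/5       0 ]
R3 <- R3 - (20)*R2:  [  0   0   2  |  14  -4   1 ]
R3 <- (1/2)*R3:  [   0    0    1  |    7   -2  1/2 ]
R1 <- R1 - (-29/15)*R3:  [      1       0       0  |      14  -61/15   29/30 ]
R2 <- R2 - (3/5)*R3:  [     0      1      0  |     -5    7/5  -3/10 ]
Right block of [I | A^{-1}] is the inverse:
[ 14  -61/15  29/30 ]
[ -5     7/5  -3/10 ]
[  7      -2    1/2 ]

inverse = [14 -61/15 29/30; -5 7/5 -3/10; 7 -2 1/2]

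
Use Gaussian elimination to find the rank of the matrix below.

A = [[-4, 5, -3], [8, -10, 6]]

rank(A) = 1

Row reduction:
R2 <- R2 - (-2)*R1:  [ 0  0  0 ]
Row echelon form:
[ -4  5  -3 ]
[  0  0   0 ]
Nonzero rows / pivot columns: 1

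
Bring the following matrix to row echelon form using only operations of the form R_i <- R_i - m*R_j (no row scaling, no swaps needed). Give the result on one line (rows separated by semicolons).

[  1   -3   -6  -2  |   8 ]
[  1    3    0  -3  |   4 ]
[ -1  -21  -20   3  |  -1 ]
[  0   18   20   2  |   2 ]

REF = [1 -3 -6 -2 8; 0 6 6 -1 -4; 0 0 -2 -3 -9; 0 0 0 2 5]

Forward elimination:
R2 <- R2 - (1)*R1:  [  0   6   6  -1  -4 ]
R3 <- R3 - (-1)*R1:  [   0  -24  -26    1    7 ]
R3 <- R3 - (-4)*R2:  [  0   0  -2  -3  -9 ]
R4 <- R4 - (3)*R2:  [  0   0   2   5  14 ]
R4 <- R4 - (-1)*R3:  [ 0  0  0  2  5 ]
Row echelon form:
[ 1  -3  -6  -2  |   8 ]
[ 0   6   6  -1  |  -4 ]
[ 0   0  -2  -3  |  -9 ]
[ 0   0   0   2  |   5 ]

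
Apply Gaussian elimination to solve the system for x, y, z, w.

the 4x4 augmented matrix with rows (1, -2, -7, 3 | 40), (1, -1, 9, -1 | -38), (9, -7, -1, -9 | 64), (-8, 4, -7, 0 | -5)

Forward elimination on [A|b]:
R2 <- R2 - (1)*R1:  [   0    1   16   -4  -78 ]
R3 <- R3 - (9)*R1:  [    0    11    62   -36  -296 ]
R4 <- R4 - (-8)*R1:  [   0  -12  -63   24  315 ]
R3 <- R3 - (11)*R2:  [    0     0  -114     8   562 ]
R4 <- R4 - (-12)*R2:  [    0     0   129   -24  -621 ]
R4 <- R4 - (-43/38)*R3:  [       0        0        0  -284/19   284/19 ]
Row echelon form:
[ 1  -2    -7        3  |      40 ]
[ 0   1    16       -4  |     -78 ]
[ 0   0  -114        8  |     562 ]
[ 0   0     0  -284/19  |  284/19 ]
Back-substitution:
w = (284/19) / (-284/19) = -1
z = (562 - (8)*(-1)) / -114 = -5
y = (-78 - (16)*(-5) - (-4)*(-1)) / 1 = -2
x = (40 - (-2)*(-2) - (-7)*(-5) - (3)*(-1)) / 1 = 4

(4, -2, -5, -1)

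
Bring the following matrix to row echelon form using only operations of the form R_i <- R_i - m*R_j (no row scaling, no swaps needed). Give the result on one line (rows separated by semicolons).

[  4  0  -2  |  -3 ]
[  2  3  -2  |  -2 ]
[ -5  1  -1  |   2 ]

REF = [4 0 -2 -3; 0 3 -1 -1/2; 0 0 -19/6 -19/12]

Forward elimination:
R2 <- R2 - (1/2)*R1:  [    0     3    -1  -1/2 ]
R3 <- R3 - (-5/4)*R1:  [    0     1  -7/2  -7/4 ]
R3 <- R3 - (1/3)*R2:  [      0       0   -19/6  -19/12 ]
Row echelon form:
[ 4  0     -2  |      -3 ]
[ 0  3     -1  |    -1/2 ]
[ 0  0  -19/6  |  -19/12 ]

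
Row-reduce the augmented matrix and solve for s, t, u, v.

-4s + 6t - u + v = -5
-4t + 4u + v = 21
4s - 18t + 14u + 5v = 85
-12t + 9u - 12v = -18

(-1, -2, 2, 5)

Forward elimination on [A|b]:
R3 <- R3 - (-1)*R1:  [   0  -12   13    6   80 ]
R3 <- R3 - (3)*R2:  [  0   0   1   3  17 ]
R4 <- R4 - (3)*R2:  [   0    0   -3  -15  -81 ]
R4 <- R4 - (-3)*R3:  [   0    0    0   -6  -30 ]
Row echelon form:
[ -4   6  -1   1  |   -5 ]
[  0  -4   4   1  |   21 ]
[  0   0   1   3  |   17 ]
[  0   0   0  -6  |  -30 ]
Back-substitution:
v = (-30) / -6 = 5
u = (17 - (3)*(5)) / 1 = 2
t = (21 - (4)*(2) - (1)*(5)) / -4 = -2
s = (-5 - (6)*(-2) - (-1)*(2) - (1)*(5)) / -4 = -1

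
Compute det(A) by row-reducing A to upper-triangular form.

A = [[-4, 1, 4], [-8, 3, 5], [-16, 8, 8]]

det(A) = -16

Forward elimination:
R2 <- R2 - (2)*R1:  [  0   1  -3 ]
R3 <- R3 - (4)*R1:  [  0   4  -8 ]
R3 <- R3 - (4)*R2:  [ 0  0  4 ]
Upper-triangular form:
[ -4  1   4 ]
[  0  1  -3 ]
[  0  0   4 ]
det(A) = (-1)^0 * (-4) * (1) * (4) = -16  (0 row swaps -> sign +1)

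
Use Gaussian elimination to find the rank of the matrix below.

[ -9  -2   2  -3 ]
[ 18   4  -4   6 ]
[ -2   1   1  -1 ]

rank(A) = 2

Row reduction:
R2 <- R2 - (-2)*R1:  [ 0  0  0  0 ]
R3 <- R3 - (2/9)*R1:  [    0  13/9   5/9  -1/3 ]
R2 <-> R3   (pivot in column 2 was zero)
[ -9    -2    2    -3 ]
[  0  13/9  5/9  -1/3 ]
[  0     0    0     0 ]
Row echelon form:
[ -9    -2    2    -3 ]
[  0  13/9  5/9  -1/3 ]
[  0     0    0     0 ]
Nonzero rows / pivot columns: 2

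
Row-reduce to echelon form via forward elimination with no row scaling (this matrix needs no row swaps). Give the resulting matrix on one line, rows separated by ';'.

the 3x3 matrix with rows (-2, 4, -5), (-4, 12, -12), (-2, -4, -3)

Forward elimination:
R2 <- R2 - (2)*R1:  [  0   4  -2 ]
R3 <- R3 - (1)*R1:  [  0  -8   2 ]
R3 <- R3 - (-2)*R2:  [  0   0  -2 ]
Row echelon form:
[ -2  4  -5 ]
[  0  4  -2 ]
[  0  0  -2 ]

REF = [-2 4 -5; 0 4 -2; 0 0 -2]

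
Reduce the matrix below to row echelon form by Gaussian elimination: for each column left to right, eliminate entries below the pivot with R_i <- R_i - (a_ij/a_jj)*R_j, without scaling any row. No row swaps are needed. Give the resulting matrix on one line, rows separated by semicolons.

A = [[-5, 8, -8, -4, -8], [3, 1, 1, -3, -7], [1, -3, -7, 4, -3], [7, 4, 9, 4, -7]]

Forward elimination:
R2 <- R2 - (-3/5)*R1:  [     0   29/5  -19/5  -27/5  -59/5 ]
R3 <- R3 - (-1/5)*R1:  [     0   -7/5  -43/5   16/5  -23/5 ]
R4 <- R4 - (-7/5)*R1:  [     0   76/5  -11/5   -8/5  -91/5 ]
R3 <- R3 - (-7/29)*R2:  [       0        0  -276/29    55/29  -216/29 ]
R4 <- R4 - (76/29)*R2:  [      0       0  225/29  364/29  369/29 ]
R4 <- R4 - (-75/92)*R3:  [       0        0        0  1297/92   153/23 ]
Row echelon form:
[ -5     8       -8       -4       -8 ]
[  0  29/5    -19/5    -27/5    -59/5 ]
[  0     0  -276/29    55/29  -216/29 ]
[  0     0        0  1297/92   153/23 ]

REF = [-5 8 -8 -4 -8; 0 29/5 -19/5 -27/5 -59/5; 0 0 -276/29 55/29 -216/29; 0 0 0 1297/92 153/23]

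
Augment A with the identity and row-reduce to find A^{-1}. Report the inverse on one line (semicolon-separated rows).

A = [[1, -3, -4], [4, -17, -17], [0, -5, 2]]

inverse = [119/15 -26/15 17/15; 8/15 -2/15 -1/15; 4/3 -1/3 1/3]

Gauss-Jordan on [A | I]:
R2 <- R2 - (4)*R1:  [  0  -5  -1  |  -4   1   0 ]
R2 <- (1/-5)*R2:  [    0     1   1/5  |   4/5  -1/5     0 ]
R1 <- R1 - (-3)*R2:  [     1      0  -17/5  |   17/5   -3/5      0 ]
R3 <- R3 - (-5)*R2:  [  0   0   3  |   4  -1   1 ]
R3 <- (1/3)*R3:  [    0     0     1  |   4/3  -1/3   1/3 ]
R1 <- R1 - (-17/5)*R3:  [      1       0       0  |  119/15  -26/15   17/15 ]
R2 <- R2 - (1/5)*R3:  [     0      1      0  |   8/15  -2/15  -1/15 ]
Right block of [I | A^{-1}] is the inverse:
[ 119/15  -26/15  17/15 ]
[   8/15   -2/15  -1/15 ]
[    4/3    -1/3    1/3 ]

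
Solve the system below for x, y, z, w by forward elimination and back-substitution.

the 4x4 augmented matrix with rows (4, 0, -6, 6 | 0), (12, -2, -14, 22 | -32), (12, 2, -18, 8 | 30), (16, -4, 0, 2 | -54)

(-3, 0, -5, -3)

Forward elimination on [A|b]:
R2 <- R2 - (3)*R1:  [   0   -2    4    4  -32 ]
R3 <- R3 - (3)*R1:  [   0    2    0  -10   30 ]
R4 <- R4 - (4)*R1:  [   0   -4   24  -22  -54 ]
R3 <- R3 - (-1)*R2:  [  0   0   4  -6  -2 ]
R4 <- R4 - (2)*R2:  [   0    0   16  -30   10 ]
R4 <- R4 - (4)*R3:  [  0   0   0  -6  18 ]
Row echelon form:
[ 4   0  -6   6  |    0 ]
[ 0  -2   4   4  |  -32 ]
[ 0   0   4  -6  |   -2 ]
[ 0   0   0  -6  |   18 ]
Back-substitution:
w = (18) / -6 = -3
z = (-2 - (-6)*(-3)) / 4 = -5
y = (-32 - (4)*(-5) - (4)*(-3)) / -2 = 0
x = (0 - (-6)*(-5) - (6)*(-3)) / 4 = -3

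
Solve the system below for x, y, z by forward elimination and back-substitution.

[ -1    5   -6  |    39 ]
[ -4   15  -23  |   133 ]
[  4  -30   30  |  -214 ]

(-1, 4, -3)

Forward elimination on [A|b]:
R2 <- R2 - (4)*R1:  [   0   -5    1  -23 ]
R3 <- R3 - (-4)*R1:  [   0  -10    6  -58 ]
R3 <- R3 - (2)*R2:  [   0    0    4  -12 ]
Row echelon form:
[ -1   5  -6  |   39 ]
[  0  -5   1  |  -23 ]
[  0   0   4  |  -12 ]
Back-substitution:
z = (-12) / 4 = -3
y = (-23 - (1)*(-3)) / -5 = 4
x = (39 - (5)*(4) - (-6)*(-3)) / -1 = -1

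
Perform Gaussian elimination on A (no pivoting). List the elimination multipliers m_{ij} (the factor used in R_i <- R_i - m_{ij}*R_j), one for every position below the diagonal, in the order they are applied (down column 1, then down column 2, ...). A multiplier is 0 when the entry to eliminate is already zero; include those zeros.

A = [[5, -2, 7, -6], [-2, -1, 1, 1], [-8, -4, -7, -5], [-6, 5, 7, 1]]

multipliers: -2/5, -8/5, -6/5, 4, -13/9, -188/99

Forward elimination:
R2 <- R2 - (-2/5)*R1:  [    0  -9/5  19/5  -7/5 ]
R3 <- R3 - (-8/5)*R1:  [     0  -36/5   21/5  -73/5 ]
R4 <- R4 - (-6/5)*R1:  [     0   13/5   77/5  -31/5 ]
R3 <- R3 - (4)*R2:  [   0    0  -11   -9 ]
R4 <- R4 - (-13/9)*R2:  [     0      0  188/9  -74/9 ]
R4 <- R4 - (-188/99)*R3:  [        0         0         0  -2506/99 ]
Multipliers (in order of application): m_{21} = -2/5, m_{31} = -8/5, m_{41} = -6/5, m_{32} = 4, m_{42} = -13/9, m_{43} = -188/99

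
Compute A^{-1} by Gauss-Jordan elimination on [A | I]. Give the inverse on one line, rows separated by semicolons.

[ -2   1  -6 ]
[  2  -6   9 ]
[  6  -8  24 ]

Gauss-Jordan on [A | I]:
R1 <- (1/-2)*R1:  [    1  -1/2     3  |  -1/2     0     0 ]
R2 <- R2 - (2)*R1:  [  0  -5   3  |   1   1   0 ]
R3 <- R3 - (6)*R1:  [  0  -5   6  |   3   0   1 ]
R2 <- (1/-5)*R2:  [    0     1  -3/5  |  -1/5  -1/5     0 ]
R1 <- R1 - (-1/2)*R2:  [     1      0  27/10  |   -3/5  -1/10      0 ]
R3 <- R3 - (-5)*R2:  [  0   0   3  |   2  -1   1 ]
R3 <- (1/3)*R3:  [    0     0     1  |   2/3  -1/3   1/3 ]
R1 <- R1 - (27/10)*R3:  [     1      0      0  |  -12/5    4/5  -9/10 ]
R2 <- R2 - (-3/5)*R3:  [    0     1     0  |   1/5  -2/5   1/5 ]
Right block of [I | A^{-1}] is the inverse:
[ -12/5   4/5  -9/10 ]
[   1/5  -2/5    1/5 ]
[   2/3  -1/3    1/3 ]

inverse = [-12/5 4/5 -9/10; 1/5 -2/5 1/5; 2/3 -1/3 1/3]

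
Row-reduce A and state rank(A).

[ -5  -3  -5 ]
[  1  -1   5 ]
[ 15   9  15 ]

Row reduction:
R2 <- R2 - (-1/5)*R1:  [    0  -8/5     4 ]
R3 <- R3 - (-3)*R1:  [ 0  0  0 ]
Row echelon form:
[ -5    -3  -5 ]
[  0  -8/5   4 ]
[  0     0   0 ]
Nonzero rows / pivot columns: 2

rank(A) = 2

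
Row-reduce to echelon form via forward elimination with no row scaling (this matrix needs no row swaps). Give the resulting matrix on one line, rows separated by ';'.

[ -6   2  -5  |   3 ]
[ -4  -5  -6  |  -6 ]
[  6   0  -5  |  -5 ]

REF = [-6 2 -5 3; 0 -19/3 -8/3 -8; 0 0 -206/19 -86/19]

Forward elimination:
R2 <- R2 - (2/3)*R1:  [     0  -19/3   -8/3     -8 ]
R3 <- R3 - (-1)*R1:  [   0    2  -10   -2 ]
R3 <- R3 - (-6/19)*R2:  [       0        0  -206/19   -86/19 ]
Row echelon form:
[ -6      2       -5  |       3 ]
[  0  -19/3     -8/3  |      -8 ]
[  0      0  -206/19  |  -86/19 ]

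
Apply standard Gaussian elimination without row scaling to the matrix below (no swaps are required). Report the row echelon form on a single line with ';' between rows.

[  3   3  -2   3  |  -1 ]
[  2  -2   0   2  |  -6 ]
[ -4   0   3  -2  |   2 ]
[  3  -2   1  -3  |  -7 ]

REF = [3 3 -2 3 -1; 0 -4 4/3 0 -16/3; 0 0 5/3 2 -14/3; 0 0 0 -38/5 22/5]

Forward elimination:
R2 <- R2 - (2/3)*R1:  [     0     -4    4/3      0  -16/3 ]
R3 <- R3 - (-4/3)*R1:  [   0    4  1/3    2  2/3 ]
R4 <- R4 - (1)*R1:  [  0  -5   3  -6  -6 ]
R3 <- R3 - (-1)*R2:  [     0      0    5/3      2  -14/3 ]
R4 <- R4 - (5/4)*R2:  [   0    0  4/3   -6  2/3 ]
R4 <- R4 - (4/5)*R3:  [     0      0      0  -38/5   22/5 ]
Row echelon form:
[ 3   3   -2      3  |     -1 ]
[ 0  -4  4/3      0  |  -16/3 ]
[ 0   0  5/3      2  |  -14/3 ]
[ 0   0    0  -38/5  |   22/5 ]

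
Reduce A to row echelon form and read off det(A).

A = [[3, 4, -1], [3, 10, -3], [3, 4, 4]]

det(A) = 90

Forward elimination:
R2 <- R2 - (1)*R1:  [  0   6  -2 ]
R3 <- R3 - (1)*R1:  [ 0  0  5 ]
Upper-triangular form:
[ 3  4  -1 ]
[ 0  6  -2 ]
[ 0  0   5 ]
det(A) = (-1)^0 * (3) * (6) * (5) = 90  (0 row swaps -> sign +1)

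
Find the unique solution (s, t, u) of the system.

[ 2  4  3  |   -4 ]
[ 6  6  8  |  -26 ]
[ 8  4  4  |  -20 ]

Forward elimination on [A|b]:
R2 <- R2 - (3)*R1:  [   0   -6   -1  -14 ]
R3 <- R3 - (4)*R1:  [   0  -12   -8   -4 ]
R3 <- R3 - (2)*R2:  [  0   0  -6  24 ]
Row echelon form:
[ 2   4   3  |   -4 ]
[ 0  -6  -1  |  -14 ]
[ 0   0  -6  |   24 ]
Back-substitution:
u = (24) / -6 = -4
t = (-14 - (-1)*(-4)) / -6 = 3
s = (-4 - (4)*(3) - (3)*(-4)) / 2 = -2

(-2, 3, -4)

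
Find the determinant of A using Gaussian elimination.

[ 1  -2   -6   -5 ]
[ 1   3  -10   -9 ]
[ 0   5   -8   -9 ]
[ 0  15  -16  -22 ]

Forward elimination:
R2 <- R2 - (1)*R1:  [  0   5  -4  -4 ]
R3 <- R3 - (1)*R2:  [  0   0  -4  -5 ]
R4 <- R4 - (3)*R2:  [   0    0   -4  -10 ]
R4 <- R4 - (1)*R3:  [  0   0   0  -5 ]
Upper-triangular form:
[ 1  -2  -6  -5 ]
[ 0   5  -4  -4 ]
[ 0   0  -4  -5 ]
[ 0   0   0  -5 ]
det(A) = (-1)^0 * (1) * (5) * (-4) * (-5) = 100  (0 row swaps -> sign +1)

det(A) = 100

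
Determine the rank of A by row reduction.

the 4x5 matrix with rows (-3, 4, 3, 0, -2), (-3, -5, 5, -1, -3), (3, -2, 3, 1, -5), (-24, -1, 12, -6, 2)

Row reduction:
R2 <- R2 - (1)*R1:  [  0  -9   2  -1  -1 ]
R3 <- R3 - (-1)*R1:  [  0   2   6   1  -7 ]
R4 <- R4 - (8)*R1:  [   0  -33  -12   -6   18 ]
R3 <- R3 - (-2/9)*R2:  [     0      0   58/9    7/9  -65/9 ]
R4 <- R4 - (11/3)*R2:  [     0      0  -58/3   -7/3   65/3 ]
R4 <- R4 - (-3)*R3:  [ 0  0  0  0  0 ]
Row echelon form:
[ -3   4     3    0     -2 ]
[  0  -9     2   -1     -1 ]
[  0   0  58/9  7/9  -65/9 ]
[  0   0     0    0      0 ]
Nonzero rows / pivot columns: 3

rank(A) = 3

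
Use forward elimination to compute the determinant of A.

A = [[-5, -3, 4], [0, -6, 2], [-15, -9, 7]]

Forward elimination:
R3 <- R3 - (3)*R1:  [  0   0  -5 ]
Upper-triangular form:
[ -5  -3   4 ]
[  0  -6   2 ]
[  0   0  -5 ]
det(A) = (-1)^0 * (-5) * (-6) * (-5) = -150  (0 row swaps -> sign +1)

det(A) = -150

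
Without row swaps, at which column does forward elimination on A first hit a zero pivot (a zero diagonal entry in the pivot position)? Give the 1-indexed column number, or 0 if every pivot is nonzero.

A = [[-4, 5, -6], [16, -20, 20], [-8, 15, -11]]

first zero-pivot column = 2

Naive forward elimination:
R2 <- R2 - (-4)*R1:  [  0   0  -4 ]
R3 <- R3 - (2)*R1:  [ 0  5  1 ]
Matrix at this point:
[ -4  5  -6 ]
[  0  0  -4 ]
[  0  5   1 ]
Pivot entry (2,2) is zero but row 3 has 5 in column 2 -> naive elimination stops; a row interchange (e.g. R2 <-> R3) would be required here.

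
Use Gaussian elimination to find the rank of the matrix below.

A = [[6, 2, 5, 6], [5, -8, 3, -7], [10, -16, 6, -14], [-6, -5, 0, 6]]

rank(A) = 3

Row reduction:
R2 <- R2 - (5/6)*R1:  [     0  -29/3   -7/6    -12 ]
R3 <- R3 - (5/3)*R1:  [     0  -58/3   -7/3    -24 ]
R4 <- R4 - (-1)*R1:  [  0  -3   5  12 ]
R3 <- R3 - (2)*R2:  [ 0  0  0  0 ]
R4 <- R4 - (9/29)*R2:  [      0       0  311/58  456/29 ]
R3 <-> R4   (pivot in column 3 was zero)
[ 6      2       5       6 ]
[ 0  -29/3    -7/6     -12 ]
[ 0      0  311/58  456/29 ]
[ 0      0       0       0 ]
Row echelon form:
[ 6      2       5       6 ]
[ 0  -29/3    -7/6     -12 ]
[ 0      0  311/58  456/29 ]
[ 0      0       0       0 ]
Nonzero rows / pivot columns: 3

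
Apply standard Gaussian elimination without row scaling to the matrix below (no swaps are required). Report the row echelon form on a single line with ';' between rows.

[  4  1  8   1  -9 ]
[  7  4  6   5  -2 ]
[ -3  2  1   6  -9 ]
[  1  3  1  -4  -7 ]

REF = [4 1 8 1 -9; 0 9/4 -8 13/4 55/4; 0 0 151/9 25/9 -293/9; 0 0 0 -1461/151 -683/151]

Forward elimination:
R2 <- R2 - (7/4)*R1:  [    0   9/4    -8  13/4  55/4 ]
R3 <- R3 - (-3/4)*R1:  [     0   11/4      7   27/4  -63/4 ]
R4 <- R4 - (1/4)*R1:  [     0   11/4     -1  -17/4  -19/4 ]
R3 <- R3 - (11/9)*R2:  [      0       0   151/9    25/9  -293/9 ]
R4 <- R4 - (11/9)*R2:  [      0       0    79/9   -74/9  -194/9 ]
R4 <- R4 - (79/151)*R3:  [         0          0          0  -1461/151   -683/151 ]
Row echelon form:
[ 4    1      8          1        -9 ]
[ 0  9/4     -8       13/4      55/4 ]
[ 0    0  151/9       25/9    -293/9 ]
[ 0    0      0  -1461/151  -683/151 ]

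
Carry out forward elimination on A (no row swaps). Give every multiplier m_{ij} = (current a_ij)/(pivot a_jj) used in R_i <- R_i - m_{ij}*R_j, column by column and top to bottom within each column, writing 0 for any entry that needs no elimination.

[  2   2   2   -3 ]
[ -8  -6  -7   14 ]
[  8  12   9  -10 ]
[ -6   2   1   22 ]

Forward elimination:
R2 <- R2 - (-4)*R1:  [ 0  2  1  2 ]
R3 <- R3 - (4)*R1:  [ 0  4  1  2 ]
R4 <- R4 - (-3)*R1:  [  0   8   7  13 ]
R3 <- R3 - (2)*R2:  [  0   0  -1  -2 ]
R4 <- R4 - (4)*R2:  [ 0  0  3  5 ]
R4 <- R4 - (-3)*R3:  [  0   0   0  -1 ]
Multipliers (in order of application): m_{21} = -4, m_{31} = 4, m_{41} = -3, m_{32} = 2, m_{42} = 4, m_{43} = -3

multipliers: -4, 4, -3, 2, 4, -3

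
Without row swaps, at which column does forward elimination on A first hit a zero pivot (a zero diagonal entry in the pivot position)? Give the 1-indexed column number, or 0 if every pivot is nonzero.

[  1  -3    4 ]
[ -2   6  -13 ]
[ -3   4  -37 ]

first zero-pivot column = 2

Naive forward elimination:
R2 <- R2 - (-2)*R1:  [  0   0  -5 ]
R3 <- R3 - (-3)*R1:  [   0   -5  -25 ]
Matrix at this point:
[ 1  -3    4 ]
[ 0   0   -5 ]
[ 0  -5  -25 ]
Pivot entry (2,2) is zero but row 3 has -5 in column 2 -> naive elimination stops; a row interchange (e.g. R2 <-> R3) would be required here.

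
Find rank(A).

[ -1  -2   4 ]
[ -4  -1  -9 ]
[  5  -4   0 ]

Row reduction:
R2 <- R2 - (4)*R1:  [   0    7  -25 ]
R3 <- R3 - (-5)*R1:  [   0  -14   20 ]
R3 <- R3 - (-2)*R2:  [   0    0  -30 ]
Row echelon form:
[ -1  -2    4 ]
[  0   7  -25 ]
[  0   0  -30 ]
Nonzero rows / pivot columns: 3

rank(A) = 3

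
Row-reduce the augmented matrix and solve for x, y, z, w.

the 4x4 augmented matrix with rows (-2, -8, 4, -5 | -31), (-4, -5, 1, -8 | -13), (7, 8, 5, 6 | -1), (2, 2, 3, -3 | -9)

(-3, 3, -2, 1)

Forward elimination on [A|b]:
R2 <- R2 - (2)*R1:  [  0  11  -7   2  49 ]
R3 <- R3 - (-7/2)*R1:  [      0     -20      19   -23/2  -219/2 ]
R4 <- R4 - (-1)*R1:  [   0   -6    7   -8  -40 ]
R3 <- R3 - (-20/11)*R2:  [       0        0    69/11  -173/22  -449/22 ]
R4 <- R4 - (-6/11)*R2:  [       0        0    35/11   -76/11  -146/11 ]
R4 <- R4 - (35/69)*R3:  [        0         0         0  -403/138  -403/138 ]
Row echelon form:
[ -2  -8      4        -5  |       -31 ]
[  0  11     -7         2  |        49 ]
[  0   0  69/11   -173/22  |   -449/22 ]
[  0   0      0  -403/138  |  -403/138 ]
Back-substitution:
w = (-403/138) / (-403/138) = 1
z = (-449/22 - (-173/22)*(1)) / (69/11) = -2
y = (49 - (-7)*(-2) - (2)*(1)) / 11 = 3
x = (-31 - (-8)*(3) - (4)*(-2) - (-5)*(1)) / -2 = -3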